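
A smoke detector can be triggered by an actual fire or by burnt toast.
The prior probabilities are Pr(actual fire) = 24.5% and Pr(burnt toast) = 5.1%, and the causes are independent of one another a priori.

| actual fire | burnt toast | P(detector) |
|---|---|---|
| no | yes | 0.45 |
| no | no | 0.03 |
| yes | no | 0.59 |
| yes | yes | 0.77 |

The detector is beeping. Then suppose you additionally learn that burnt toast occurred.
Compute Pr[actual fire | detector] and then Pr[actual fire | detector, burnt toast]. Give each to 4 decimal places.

Pr[actual fire | detector] ≈ 0.7909; Pr[actual fire | detector, burnt toast] ≈ 0.3570

Numerator (weight on configurations with actual fire): 0.137178 + 0.009621 = 0.146799
The normalizing constant is 0.03·0.755·0.949 + 0.45·0.755·0.051 + 0.59·0.245·0.949 + 0.77·0.245·0.051 = 0.185621
Posterior = 0.146799 / 0.185621 ≈ 0.7909

Now also conditioning on burnt toast=true:
Numerator (weight on configurations with actual fire): 0.77×0.245 = 0.188650
Denominator P(detector | burnt toast): 0.45×0.755 + 0.77×0.245 = 0.528400
P(actual fire | detector, burnt toast) = 0.188650/0.528400 ≈ 0.3570
Conditioning on burnt toast lowers the posterior on actual fire: the classic explaining-away effect in a common-effect structure.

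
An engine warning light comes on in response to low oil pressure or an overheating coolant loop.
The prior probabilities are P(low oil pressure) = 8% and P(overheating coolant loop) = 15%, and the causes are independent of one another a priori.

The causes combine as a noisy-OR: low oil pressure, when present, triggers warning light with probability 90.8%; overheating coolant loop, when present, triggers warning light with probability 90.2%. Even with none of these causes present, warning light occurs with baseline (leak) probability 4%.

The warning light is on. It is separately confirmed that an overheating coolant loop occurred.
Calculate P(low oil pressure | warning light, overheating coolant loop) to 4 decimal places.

P(low oil pressure | warning light, overheating coolant loop) ≈ 0.0869

Under noisy-OR, P(warning light | causes) = 1 − (1−0.04)·∏(1−qᵢ) over the active causes.
Weight on low oil pressure=true, given the evidence: 0.991345*0.08 = 0.079308
Normalizer over all consistent configurations: 0.90592*0.92 + 0.991345*0.08 = 0.912754
P(low oil pressure | warning light, overheating coolant loop) = 0.079308/0.912754 ≈ 0.0869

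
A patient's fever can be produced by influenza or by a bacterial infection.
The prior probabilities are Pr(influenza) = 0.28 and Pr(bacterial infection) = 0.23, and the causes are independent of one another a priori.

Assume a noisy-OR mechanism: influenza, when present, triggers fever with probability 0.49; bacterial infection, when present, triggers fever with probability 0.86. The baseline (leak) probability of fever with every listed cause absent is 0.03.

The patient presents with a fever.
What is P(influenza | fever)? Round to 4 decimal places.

P(influenza | fever) ≈ 0.5139

Under noisy-OR, P(fever | causes) = 1 − (1−0.03)·∏(1−qᵢ) over the active causes.
Sum P(fever|·) weighted by the priors over the 4 (influenza, bacterial infection) configurations:
  P(fever) = 0.03·0.72·0.77 + 0.8642·0.72·0.23 + 0.5053·0.28·0.77 + 0.930742·0.28·0.23
        = 0.016632 + 0.143112 + 0.108943 + 0.059940 = 0.328627
The terms with influenza present sum to 0.168883, so
  P(influenza | fever) = 0.168883 / 0.328627 ≈ 0.5139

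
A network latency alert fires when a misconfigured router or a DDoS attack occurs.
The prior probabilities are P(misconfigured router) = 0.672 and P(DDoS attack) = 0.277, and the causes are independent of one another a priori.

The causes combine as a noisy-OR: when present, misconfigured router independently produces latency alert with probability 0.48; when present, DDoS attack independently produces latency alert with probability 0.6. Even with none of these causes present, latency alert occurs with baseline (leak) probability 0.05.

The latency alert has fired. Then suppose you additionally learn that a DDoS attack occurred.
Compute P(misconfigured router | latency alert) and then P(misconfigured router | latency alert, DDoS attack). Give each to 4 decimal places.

Under noisy-OR, P(latency alert | causes) = 1 − (1−0.05)·∏(1−qᵢ) over the active causes.
Enumerate the 4 (misconfigured router, DDoS attack) configurations and weight by the priors:
  P(latency alert) = 0.05*0.328*0.723 + 0.62*0.328*0.277 + 0.506*0.672*0.723 + 0.8024*0.672*0.277
        = 0.011857 + 0.056331 + 0.245843 + 0.149362 = 0.463393
Configurations with misconfigured router contribute 0.395205, so
  P(misconfigured router | latency alert) = 0.395205 / 0.463393 ≈ 0.8529

With the extra evidence:
Weight on misconfigured router=true, given the evidence: 0.8024×0.672 = 0.539213
The normalizing constant is 0.62×0.328 + 0.8024×0.672 = 0.742573
P(misconfigured router | latency alert, DDoS attack) = 0.539213/0.742573 ≈ 0.7261

P(misconfigured router | latency alert) ≈ 0.8529; P(misconfigured router | latency alert, DDoS attack) ≈ 0.7261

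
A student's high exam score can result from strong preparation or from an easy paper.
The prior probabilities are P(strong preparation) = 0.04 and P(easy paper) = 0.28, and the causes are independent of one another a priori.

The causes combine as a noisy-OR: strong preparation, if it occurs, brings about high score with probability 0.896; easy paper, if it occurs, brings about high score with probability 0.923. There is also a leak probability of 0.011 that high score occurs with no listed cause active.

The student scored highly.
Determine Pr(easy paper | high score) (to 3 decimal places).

Under noisy-OR, P(high score | causes) = 1 − (1−0.011)·∏(1−qᵢ) over the active causes.
P(high score) = 0.011·0.96·0.72 + 0.923847·0.96·0.28 + 0.897144·0.04·0.72 + 0.99208·0.04·0.28 = 0.007603 + 0.248330 + 0.025838 + 0.011111 = 0.292882
Of this, 0.259441 comes from 0.248330 + 0.011111 (the easy paper=true cases).
Hence the posterior is 0.259441/0.292882 ≈ 0.886.

Pr(easy paper | high score) ≈ 0.886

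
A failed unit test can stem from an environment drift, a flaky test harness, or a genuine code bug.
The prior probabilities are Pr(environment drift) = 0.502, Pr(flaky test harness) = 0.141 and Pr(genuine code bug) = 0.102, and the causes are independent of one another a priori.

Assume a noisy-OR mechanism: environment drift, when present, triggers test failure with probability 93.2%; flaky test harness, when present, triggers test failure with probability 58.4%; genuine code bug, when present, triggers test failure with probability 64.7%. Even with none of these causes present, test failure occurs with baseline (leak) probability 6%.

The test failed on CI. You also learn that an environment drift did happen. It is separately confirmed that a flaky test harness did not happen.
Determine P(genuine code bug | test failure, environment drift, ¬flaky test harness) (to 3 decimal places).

P(genuine code bug | test failure, environment drift, ¬flaky test harness) ≈ 0.106

Under noisy-OR, P(test failure | causes) = 1 − (1−0.06)·∏(1−qᵢ) over the active causes.
P(test failure | environment drift, ¬flaky test harness) = 0.93608*0.898 + 0.977436*0.102 = 0.840600 + 0.099698 = 0.940298
Restricting to configurations with genuine code bug present: 0.977436*0.102 = 0.099698.
So P(genuine code bug | test failure, environment drift, ¬flaky test harness) = 0.099698/0.940298 ≈ 0.106.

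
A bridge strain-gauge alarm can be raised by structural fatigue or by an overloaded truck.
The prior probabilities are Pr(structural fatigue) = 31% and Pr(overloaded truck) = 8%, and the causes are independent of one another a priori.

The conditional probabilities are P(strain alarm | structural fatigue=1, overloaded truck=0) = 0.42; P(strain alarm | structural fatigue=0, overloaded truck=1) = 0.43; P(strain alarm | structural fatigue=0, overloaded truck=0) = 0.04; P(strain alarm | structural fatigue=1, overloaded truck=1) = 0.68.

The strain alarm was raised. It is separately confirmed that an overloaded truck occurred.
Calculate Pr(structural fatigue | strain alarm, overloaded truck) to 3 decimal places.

Pr(structural fatigue | strain alarm, overloaded truck) ≈ 0.415

P(strain alarm | overloaded truck) = 0.43*0.69 + 0.68*0.31 = 0.296700 + 0.210800 = 0.507500
The structural fatigue-present share is 0.68*0.31 = 0.210800.
So P(structural fatigue | strain alarm, overloaded truck) = 0.210800/0.507500 ≈ 0.415.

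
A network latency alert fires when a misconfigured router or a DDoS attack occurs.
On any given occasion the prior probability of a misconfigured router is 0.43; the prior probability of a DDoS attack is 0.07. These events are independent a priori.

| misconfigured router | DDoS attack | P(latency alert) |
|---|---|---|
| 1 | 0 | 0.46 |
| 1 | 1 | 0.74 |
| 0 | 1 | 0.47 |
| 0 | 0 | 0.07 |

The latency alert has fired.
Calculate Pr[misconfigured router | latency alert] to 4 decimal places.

Pr[misconfigured router | latency alert] ≈ 0.7869

By total probability over the 4 (misconfigured router, DDoS attack) configurations:
  P(latency alert) = 0.07*0.57*0.93 + 0.47*0.57*0.07 + 0.46*0.43*0.93 + 0.74*0.43*0.07
        = 0.037107 + 0.018753 + 0.183954 + 0.022274 = 0.262088
Keeping only the misconfigured router-present terms gives 0.206228, so
  P(misconfigured router | latency alert) = 0.206228 / 0.262088 ≈ 0.7869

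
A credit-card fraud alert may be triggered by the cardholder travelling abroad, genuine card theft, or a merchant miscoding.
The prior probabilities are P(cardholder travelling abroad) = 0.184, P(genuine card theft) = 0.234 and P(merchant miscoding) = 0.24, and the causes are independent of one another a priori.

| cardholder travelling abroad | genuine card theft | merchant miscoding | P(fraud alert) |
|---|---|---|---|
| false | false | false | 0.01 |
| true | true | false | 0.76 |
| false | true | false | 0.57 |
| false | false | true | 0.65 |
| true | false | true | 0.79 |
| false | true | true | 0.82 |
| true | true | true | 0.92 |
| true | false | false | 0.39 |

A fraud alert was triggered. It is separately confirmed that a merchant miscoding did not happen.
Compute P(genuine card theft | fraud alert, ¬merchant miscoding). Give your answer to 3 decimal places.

P(genuine card theft | fraud alert, ¬merchant miscoding) ≈ 0.698

Sum P(fraud alert|·) weighted by the priors over the 4 (cardholder travelling abroad, genuine card theft) configurations:
  P(fraud alert | ¬merchant miscoding) = 0.01×0.816×0.766 + 0.57×0.816×0.234 + 0.39×0.184×0.766 + 0.76×0.184×0.234
        = 0.006251 + 0.108838 + 0.054968 + 0.032723 = 0.202780
Configurations with genuine card theft contribute 0.141561, so
  P(genuine card theft | fraud alert, ¬merchant miscoding) = 0.141561 / 0.202780 ≈ 0.698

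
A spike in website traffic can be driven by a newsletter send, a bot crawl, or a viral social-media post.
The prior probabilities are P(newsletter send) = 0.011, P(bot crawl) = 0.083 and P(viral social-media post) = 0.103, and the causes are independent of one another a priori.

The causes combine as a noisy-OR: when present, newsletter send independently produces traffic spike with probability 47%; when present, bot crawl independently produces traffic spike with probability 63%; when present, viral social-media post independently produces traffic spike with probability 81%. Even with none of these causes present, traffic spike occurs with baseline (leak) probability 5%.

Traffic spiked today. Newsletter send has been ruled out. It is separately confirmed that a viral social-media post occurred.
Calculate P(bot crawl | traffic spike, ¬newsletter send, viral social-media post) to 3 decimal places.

Under noisy-OR, P(traffic spike | causes) = 1 − (1−0.05)·∏(1−qᵢ) over the active causes.
Sum P(traffic spike|·) weighted by the priors over both values of bot crawl:
  P(traffic spike | ¬newsletter send, viral social-media post) = 0.8195×0.917 + 0.933215×0.083
        = 0.751482 + 0.077457 = 0.828939
Configurations with bot crawl contribute 0.077457, so
  P(bot crawl | traffic spike, ¬newsletter send, viral social-media post) = 0.077457 / 0.828939 ≈ 0.093

P(bot crawl | traffic spike, ¬newsletter send, viral social-media post) ≈ 0.093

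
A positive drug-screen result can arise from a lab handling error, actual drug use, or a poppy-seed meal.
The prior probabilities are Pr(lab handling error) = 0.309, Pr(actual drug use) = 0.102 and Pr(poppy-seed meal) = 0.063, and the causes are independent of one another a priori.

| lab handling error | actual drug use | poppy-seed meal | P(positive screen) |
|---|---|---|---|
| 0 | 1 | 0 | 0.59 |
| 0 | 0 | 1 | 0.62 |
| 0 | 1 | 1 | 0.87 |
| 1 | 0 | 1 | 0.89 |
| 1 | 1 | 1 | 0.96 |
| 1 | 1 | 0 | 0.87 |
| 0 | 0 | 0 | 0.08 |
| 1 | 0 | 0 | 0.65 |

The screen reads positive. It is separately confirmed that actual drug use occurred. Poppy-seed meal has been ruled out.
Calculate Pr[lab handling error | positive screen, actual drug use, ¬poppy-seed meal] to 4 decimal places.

Pr[lab handling error | positive screen, actual drug use, ¬poppy-seed meal] ≈ 0.3974

P(positive screen | actual drug use, ¬poppy-seed meal) = 0.59*0.691 + 0.87*0.309 = 0.407690 + 0.268830 = 0.676520
The lab handling error-present share is 0.87*0.309 = 0.268830.
So P(lab handling error | positive screen, actual drug use, ¬poppy-seed meal) = 0.268830/0.676520 ≈ 0.3974.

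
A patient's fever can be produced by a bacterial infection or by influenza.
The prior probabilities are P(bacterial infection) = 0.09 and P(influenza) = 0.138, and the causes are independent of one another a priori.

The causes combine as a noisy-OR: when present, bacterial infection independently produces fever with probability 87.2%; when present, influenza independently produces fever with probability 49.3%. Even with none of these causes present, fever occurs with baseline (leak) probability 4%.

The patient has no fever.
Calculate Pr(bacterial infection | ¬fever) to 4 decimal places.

Under noisy-OR, P(fever | causes) = 1 − (1−0.04)·∏(1−qᵢ) over the active causes.
Weight on bacterial infection=true, given the evidence: 0.009533 + 0.000774 = 0.010307
The normalizing constant is 0.96*0.91*0.862 + 0.48672*0.91*0.138 + 0.12288*0.09*0.862 + 0.0623*0.09*0.138 = 0.824472
P(bacterial infection | ¬fever) = 0.010307/0.824472 ≈ 0.0125

Pr(bacterial infection | ¬fever) ≈ 0.0125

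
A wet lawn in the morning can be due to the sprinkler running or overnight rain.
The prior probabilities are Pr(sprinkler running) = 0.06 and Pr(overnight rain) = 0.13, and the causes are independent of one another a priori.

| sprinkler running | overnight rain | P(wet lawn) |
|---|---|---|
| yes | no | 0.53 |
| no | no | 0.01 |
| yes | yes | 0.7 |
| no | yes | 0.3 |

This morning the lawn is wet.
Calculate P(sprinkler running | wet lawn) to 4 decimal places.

For the numerator, keep only sprinkler running=true terms: 0.027666 + 0.005460 = 0.033126
The normalizing constant is 0.01*0.94*0.87 + 0.3*0.94*0.13 + 0.53*0.06*0.87 + 0.7*0.06*0.13 = 0.077964
Posterior = 0.033126 / 0.077964 ≈ 0.4249

P(sprinkler running | wet lawn) ≈ 0.4249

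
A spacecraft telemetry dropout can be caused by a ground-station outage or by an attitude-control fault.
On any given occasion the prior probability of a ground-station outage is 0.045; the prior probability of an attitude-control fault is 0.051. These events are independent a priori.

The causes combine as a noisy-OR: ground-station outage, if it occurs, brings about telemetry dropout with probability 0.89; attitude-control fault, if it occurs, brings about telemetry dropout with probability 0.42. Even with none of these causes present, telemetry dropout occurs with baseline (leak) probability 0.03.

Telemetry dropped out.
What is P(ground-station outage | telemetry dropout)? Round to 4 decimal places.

P(ground-station outage | telemetry dropout) ≈ 0.4539

Under noisy-OR, P(telemetry dropout | causes) = 1 − (1−0.03)·∏(1−qᵢ) over the active causes.
Sum P(telemetry dropout|·) weighted by the priors over the 4 (ground-station outage, attitude-control fault) configurations:
  P(telemetry dropout) = 0.03×0.955×0.949 + 0.4374×0.955×0.051 + 0.8933×0.045×0.949 + 0.938114×0.045×0.051
        = 0.027189 + 0.021304 + 0.038148 + 0.002153 = 0.088794
Configurations with ground-station outage contribute 0.040301, so
  P(ground-station outage | telemetry dropout) = 0.040301 / 0.088794 ≈ 0.4539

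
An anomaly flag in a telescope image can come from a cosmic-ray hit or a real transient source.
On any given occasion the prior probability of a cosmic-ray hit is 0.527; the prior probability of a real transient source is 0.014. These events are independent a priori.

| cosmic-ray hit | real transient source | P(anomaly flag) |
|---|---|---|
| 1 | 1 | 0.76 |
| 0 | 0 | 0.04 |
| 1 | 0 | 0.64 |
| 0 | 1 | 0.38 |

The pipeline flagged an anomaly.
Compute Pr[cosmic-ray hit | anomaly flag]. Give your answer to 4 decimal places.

Enumerate the 4 (cosmic-ray hit, real transient source) configurations and weight by the priors:
  P(anomaly flag) = 0.04*0.473*0.986 + 0.38*0.473*0.014 + 0.64*0.527*0.986 + 0.76*0.527*0.014
        = 0.018655 + 0.002516 + 0.332558 + 0.005607 = 0.359336
Configurations with cosmic-ray hit contribute 0.338165, so
  P(cosmic-ray hit | anomaly flag) = 0.338165 / 0.359336 ≈ 0.9411

Pr[cosmic-ray hit | anomaly flag] ≈ 0.9411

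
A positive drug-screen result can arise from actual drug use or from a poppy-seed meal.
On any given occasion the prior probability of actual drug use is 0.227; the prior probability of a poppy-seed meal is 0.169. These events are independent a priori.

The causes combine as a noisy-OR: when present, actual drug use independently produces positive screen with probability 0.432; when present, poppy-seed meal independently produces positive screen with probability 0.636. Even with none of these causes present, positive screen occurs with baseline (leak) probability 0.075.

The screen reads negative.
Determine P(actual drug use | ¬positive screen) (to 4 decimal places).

P(actual drug use | ¬positive screen) ≈ 0.1430

Under noisy-OR, P(positive screen | causes) = 1 − (1−0.075)·∏(1−qᵢ) over the active causes.
Enumerate the 4 (actual drug use, poppy-seed meal) configurations and weight by the priors:
  P(¬positive screen) = 0.925×0.773×0.831 + 0.3367×0.773×0.169 + 0.5254×0.227×0.831 + 0.191246×0.227×0.169
        = 0.594186 + 0.043985 + 0.099110 + 0.007337 = 0.744618
Configurations with actual drug use contribute 0.106447, so
  P(actual drug use | ¬positive screen) = 0.106447 / 0.744618 ≈ 0.1430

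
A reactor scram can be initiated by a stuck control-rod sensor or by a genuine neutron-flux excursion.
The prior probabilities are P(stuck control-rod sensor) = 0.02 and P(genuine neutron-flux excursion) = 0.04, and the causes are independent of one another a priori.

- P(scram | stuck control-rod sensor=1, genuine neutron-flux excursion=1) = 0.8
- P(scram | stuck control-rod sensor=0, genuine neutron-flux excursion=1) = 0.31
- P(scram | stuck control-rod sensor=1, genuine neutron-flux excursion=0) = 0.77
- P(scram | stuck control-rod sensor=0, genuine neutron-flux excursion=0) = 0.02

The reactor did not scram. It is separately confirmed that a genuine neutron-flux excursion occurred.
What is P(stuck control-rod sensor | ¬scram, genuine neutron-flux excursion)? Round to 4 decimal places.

P(stuck control-rod sensor | ¬scram, genuine neutron-flux excursion) ≈ 0.0059

Numerator (weight on configurations with stuck control-rod sensor): 0.2*0.02 = 0.004000
Denominator P(¬scram | genuine neutron-flux excursion): 0.69*0.98 + 0.2*0.02 = 0.680200
Posterior = 0.004000 / 0.680200 ≈ 0.0059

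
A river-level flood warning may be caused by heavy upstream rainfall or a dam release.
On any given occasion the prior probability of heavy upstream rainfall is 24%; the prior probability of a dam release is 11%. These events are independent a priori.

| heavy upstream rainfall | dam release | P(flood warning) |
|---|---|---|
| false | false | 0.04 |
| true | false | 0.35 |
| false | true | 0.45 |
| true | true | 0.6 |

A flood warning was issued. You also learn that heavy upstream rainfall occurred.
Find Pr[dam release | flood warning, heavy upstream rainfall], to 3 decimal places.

Pr[dam release | flood warning, heavy upstream rainfall] ≈ 0.175

Numerator (weight on configurations with dam release): 0.6×0.11 = 0.066000
The normalizing constant is 0.35×0.89 + 0.6×0.11 = 0.377500
P(dam release | flood warning, heavy upstream rainfall) = 0.066000/0.377500 ≈ 0.175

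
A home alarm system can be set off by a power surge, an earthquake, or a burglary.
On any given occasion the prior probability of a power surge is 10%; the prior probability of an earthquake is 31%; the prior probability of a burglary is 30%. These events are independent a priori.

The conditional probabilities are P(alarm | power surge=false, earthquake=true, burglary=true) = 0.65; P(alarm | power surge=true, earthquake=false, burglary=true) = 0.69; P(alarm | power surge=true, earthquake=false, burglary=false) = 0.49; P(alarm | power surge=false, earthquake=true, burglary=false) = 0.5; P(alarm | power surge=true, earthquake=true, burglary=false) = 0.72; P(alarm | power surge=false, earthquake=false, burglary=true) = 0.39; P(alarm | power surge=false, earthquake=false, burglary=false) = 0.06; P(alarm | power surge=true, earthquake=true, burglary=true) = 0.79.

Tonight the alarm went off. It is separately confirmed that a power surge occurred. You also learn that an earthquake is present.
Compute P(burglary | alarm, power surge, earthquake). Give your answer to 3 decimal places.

P(alarm | power surge, earthquake) = 0.72*0.7 + 0.79*0.3 = 0.504000 + 0.237000 = 0.741000
Restricting to configurations with burglary present: 0.79*0.3 = 0.237000.
P(burglary | alarm, power surge, earthquake) = 0.237000 / 0.741000 ≈ 0.320

P(burglary | alarm, power surge, earthquake) ≈ 0.320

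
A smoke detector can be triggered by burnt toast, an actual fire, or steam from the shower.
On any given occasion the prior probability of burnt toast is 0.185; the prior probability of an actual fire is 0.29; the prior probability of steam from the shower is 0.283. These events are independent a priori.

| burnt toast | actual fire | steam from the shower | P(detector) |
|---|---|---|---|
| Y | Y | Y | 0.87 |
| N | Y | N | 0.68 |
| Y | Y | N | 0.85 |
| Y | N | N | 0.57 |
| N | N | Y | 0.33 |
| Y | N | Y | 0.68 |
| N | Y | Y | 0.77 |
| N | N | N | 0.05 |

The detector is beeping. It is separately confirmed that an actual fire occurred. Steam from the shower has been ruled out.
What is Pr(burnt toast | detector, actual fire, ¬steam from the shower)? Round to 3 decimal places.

Pr(burnt toast | detector, actual fire, ¬steam from the shower) ≈ 0.221

P(detector | actual fire, ¬steam from the shower) = 0.68·0.815 + 0.85·0.185 = 0.554200 + 0.157250 = 0.711450
Restricting to configurations with burnt toast present: 0.85·0.185 = 0.157250.
Hence the posterior is 0.157250/0.711450 ≈ 0.221.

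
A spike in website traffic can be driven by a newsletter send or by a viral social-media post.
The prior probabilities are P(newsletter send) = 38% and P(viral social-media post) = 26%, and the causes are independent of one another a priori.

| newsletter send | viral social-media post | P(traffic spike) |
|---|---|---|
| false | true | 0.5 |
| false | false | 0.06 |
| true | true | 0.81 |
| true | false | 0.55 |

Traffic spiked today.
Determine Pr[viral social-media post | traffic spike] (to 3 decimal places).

Numerator (weight on configurations with viral social-media post): 0.080600 + 0.080028 = 0.160628
The normalizing constant is 0.06*0.62*0.74 + 0.5*0.62*0.26 + 0.55*0.38*0.74 + 0.81*0.38*0.26 = 0.342816
P(viral social-media post | traffic spike) = 0.160628/0.342816 ≈ 0.469

Pr[viral social-media post | traffic spike] ≈ 0.469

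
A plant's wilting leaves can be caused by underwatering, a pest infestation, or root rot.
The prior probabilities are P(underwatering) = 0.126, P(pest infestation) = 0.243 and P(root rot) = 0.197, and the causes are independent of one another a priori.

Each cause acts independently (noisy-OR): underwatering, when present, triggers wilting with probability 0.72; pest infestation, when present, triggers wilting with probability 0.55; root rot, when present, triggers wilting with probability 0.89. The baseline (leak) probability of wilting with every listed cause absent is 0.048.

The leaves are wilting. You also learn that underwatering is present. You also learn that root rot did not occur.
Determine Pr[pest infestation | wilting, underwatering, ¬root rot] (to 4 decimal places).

Under noisy-OR, P(wilting | causes) = 1 − (1−0.048)·∏(1−qᵢ) over the active causes.
P(wilting | underwatering, ¬root rot) = 0.73344·0.757 + 0.880048·0.243 = 0.555214 + 0.213852 = 0.769066
Of this, 0.213852 comes from 0.880048·0.243 (the pest infestation=true cases).
Hence the posterior is 0.213852/0.769066 ≈ 0.2781.

Pr[pest infestation | wilting, underwatering, ¬root rot] ≈ 0.2781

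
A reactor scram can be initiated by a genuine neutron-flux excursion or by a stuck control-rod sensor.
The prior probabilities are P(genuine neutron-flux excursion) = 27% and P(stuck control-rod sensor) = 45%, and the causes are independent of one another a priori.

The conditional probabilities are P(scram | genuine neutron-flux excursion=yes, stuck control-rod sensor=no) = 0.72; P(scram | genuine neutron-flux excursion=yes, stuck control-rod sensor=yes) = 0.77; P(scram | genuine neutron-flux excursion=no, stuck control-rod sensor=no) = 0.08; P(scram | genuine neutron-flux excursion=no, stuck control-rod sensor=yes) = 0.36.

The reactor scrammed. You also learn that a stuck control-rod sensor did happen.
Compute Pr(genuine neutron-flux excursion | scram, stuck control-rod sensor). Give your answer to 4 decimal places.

Sum P(scram|·) weighted by the priors over both values of genuine neutron-flux excursion:
  P(scram | stuck control-rod sensor) = 0.36*0.73 + 0.77*0.27
        = 0.262800 + 0.207900 = 0.470700
The terms with genuine neutron-flux excursion present sum to 0.207900, so
  P(genuine neutron-flux excursion | scram, stuck control-rod sensor) = 0.207900 / 0.470700 ≈ 0.4417

Pr(genuine neutron-flux excursion | scram, stuck control-rod sensor) ≈ 0.4417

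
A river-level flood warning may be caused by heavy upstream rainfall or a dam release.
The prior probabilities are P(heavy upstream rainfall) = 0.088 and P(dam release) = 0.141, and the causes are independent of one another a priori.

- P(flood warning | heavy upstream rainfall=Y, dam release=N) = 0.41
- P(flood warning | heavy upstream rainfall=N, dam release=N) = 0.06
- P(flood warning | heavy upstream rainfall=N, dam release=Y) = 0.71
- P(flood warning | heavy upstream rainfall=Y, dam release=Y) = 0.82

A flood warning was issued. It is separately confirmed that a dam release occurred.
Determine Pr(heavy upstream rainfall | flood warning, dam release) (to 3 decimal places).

Pr(heavy upstream rainfall | flood warning, dam release) ≈ 0.100

Numerator (weight on configurations with heavy upstream rainfall): 0.82*0.088 = 0.072160
Denominator P(flood warning | dam release): 0.71*0.912 + 0.82*0.088 = 0.719680
P(heavy upstream rainfall | flood warning, dam release) = 0.072160/0.719680 ≈ 0.100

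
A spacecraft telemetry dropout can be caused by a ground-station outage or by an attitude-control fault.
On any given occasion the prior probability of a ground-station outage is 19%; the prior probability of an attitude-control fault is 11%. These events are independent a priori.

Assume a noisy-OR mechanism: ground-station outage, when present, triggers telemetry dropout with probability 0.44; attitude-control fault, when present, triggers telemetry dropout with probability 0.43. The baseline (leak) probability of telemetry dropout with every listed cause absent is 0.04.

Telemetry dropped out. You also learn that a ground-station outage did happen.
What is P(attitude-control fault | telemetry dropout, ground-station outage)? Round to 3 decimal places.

Under noisy-OR, P(telemetry dropout | causes) = 1 − (1−0.04)·∏(1−qᵢ) over the active causes.
By total probability over both values of attitude-control fault:
  P(telemetry dropout | ground-station outage) = 0.4624·0.89 + 0.693568·0.11
        = 0.411536 + 0.076292 = 0.487828
The terms with attitude-control fault present sum to 0.076292, so
  P(attitude-control fault | telemetry dropout, ground-station outage) = 0.076292 / 0.487828 ≈ 0.156

P(attitude-control fault | telemetry dropout, ground-station outage) ≈ 0.156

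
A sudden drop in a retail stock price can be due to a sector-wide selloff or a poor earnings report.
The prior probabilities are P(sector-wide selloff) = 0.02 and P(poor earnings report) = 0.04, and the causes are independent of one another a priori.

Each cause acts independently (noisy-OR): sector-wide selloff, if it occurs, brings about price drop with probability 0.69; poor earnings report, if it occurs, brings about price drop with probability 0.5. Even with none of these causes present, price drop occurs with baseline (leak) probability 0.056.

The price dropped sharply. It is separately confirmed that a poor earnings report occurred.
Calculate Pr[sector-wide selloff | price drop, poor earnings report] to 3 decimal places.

Pr[sector-wide selloff | price drop, poor earnings report] ≈ 0.032

Under noisy-OR, P(price drop | causes) = 1 − (1−0.056)·∏(1−qᵢ) over the active causes.
Sum P(price drop|·) weighted by the priors over both values of sector-wide selloff:
  P(price drop | poor earnings report) = 0.528·0.98 + 0.85368·0.02
        = 0.517440 + 0.017074 = 0.534514
The terms with sector-wide selloff present sum to 0.017074, so
  P(sector-wide selloff | price drop, poor earnings report) = 0.017074 / 0.534514 ≈ 0.032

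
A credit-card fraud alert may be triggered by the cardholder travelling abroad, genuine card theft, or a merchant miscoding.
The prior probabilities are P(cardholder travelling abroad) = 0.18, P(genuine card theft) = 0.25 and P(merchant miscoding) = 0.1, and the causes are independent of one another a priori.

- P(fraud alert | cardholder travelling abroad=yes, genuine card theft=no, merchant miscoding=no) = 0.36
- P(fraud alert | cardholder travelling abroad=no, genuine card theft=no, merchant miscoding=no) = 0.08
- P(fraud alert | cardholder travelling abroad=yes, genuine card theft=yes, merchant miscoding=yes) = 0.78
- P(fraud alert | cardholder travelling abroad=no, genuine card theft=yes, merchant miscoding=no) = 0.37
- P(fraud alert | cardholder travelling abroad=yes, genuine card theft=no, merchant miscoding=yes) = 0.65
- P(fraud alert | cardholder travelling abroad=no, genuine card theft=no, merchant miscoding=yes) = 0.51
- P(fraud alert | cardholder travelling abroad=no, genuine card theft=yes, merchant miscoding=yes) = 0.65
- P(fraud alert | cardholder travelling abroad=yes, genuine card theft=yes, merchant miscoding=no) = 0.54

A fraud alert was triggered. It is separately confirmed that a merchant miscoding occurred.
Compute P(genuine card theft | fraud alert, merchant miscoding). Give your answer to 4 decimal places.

P(fraud alert | merchant miscoding) = 0.51*0.82*0.75 + 0.65*0.82*0.25 + 0.65*0.18*0.75 + 0.78*0.18*0.25 = 0.313650 + 0.133250 + 0.087750 + 0.035100 = 0.569750
The genuine card theft-present share is 0.133250 + 0.035100 = 0.168350.
Hence the posterior is 0.168350/0.569750 ≈ 0.2955.

P(genuine card theft | fraud alert, merchant miscoding) ≈ 0.2955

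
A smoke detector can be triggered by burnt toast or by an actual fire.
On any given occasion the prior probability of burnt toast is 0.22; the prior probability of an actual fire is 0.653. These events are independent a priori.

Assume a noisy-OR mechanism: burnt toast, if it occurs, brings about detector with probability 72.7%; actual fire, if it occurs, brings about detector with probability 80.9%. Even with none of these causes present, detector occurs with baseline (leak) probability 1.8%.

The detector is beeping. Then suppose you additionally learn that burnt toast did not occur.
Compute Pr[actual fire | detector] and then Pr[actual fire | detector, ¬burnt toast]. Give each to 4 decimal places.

Under noisy-OR, P(detector | causes) = 1 − (1−0.018)·∏(1−qᵢ) over the active causes.
P(detector) = 0.018*0.78*0.347 + 0.812438*0.78*0.653 + 0.731914*0.22*0.347 + 0.948796*0.22*0.653 = 0.004872 + 0.413807 + 0.055874 + 0.136304 = 0.610857
Restricting to configurations with actual fire present: 0.413807 + 0.136304 = 0.550111.
P(actual fire | detector) = 0.550111 / 0.610857 ≈ 0.9006

With the extra evidence:
Weight on actual fire=true, given the evidence: 0.812438×0.653 = 0.530522
Denominator P(detector | ¬burnt toast): 0.018×0.347 + 0.812438×0.653 = 0.536768
P(actual fire | detector, ¬burnt toast) = 0.530522/0.536768 ≈ 0.9884

Pr[actual fire | detector] ≈ 0.9006; Pr[actual fire | detector, ¬burnt toast] ≈ 0.9884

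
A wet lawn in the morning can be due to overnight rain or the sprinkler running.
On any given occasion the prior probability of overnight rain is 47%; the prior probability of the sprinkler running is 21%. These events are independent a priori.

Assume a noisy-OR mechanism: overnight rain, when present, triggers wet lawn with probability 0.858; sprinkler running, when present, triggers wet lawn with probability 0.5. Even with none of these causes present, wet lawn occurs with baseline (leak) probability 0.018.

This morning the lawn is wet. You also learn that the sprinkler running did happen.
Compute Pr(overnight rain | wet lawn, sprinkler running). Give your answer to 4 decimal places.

Under noisy-OR, P(wet lawn | causes) = 1 − (1−0.018)·∏(1−qᵢ) over the active causes.
For the numerator, keep only overnight rain=true terms: 0.930278×0.47 = 0.437231
Denominator P(wet lawn | sprinkler running): 0.509×0.53 + 0.930278×0.47 = 0.707001
Posterior = 0.437231 / 0.707001 ≈ 0.6184

Pr(overnight rain | wet lawn, sprinkler running) ≈ 0.6184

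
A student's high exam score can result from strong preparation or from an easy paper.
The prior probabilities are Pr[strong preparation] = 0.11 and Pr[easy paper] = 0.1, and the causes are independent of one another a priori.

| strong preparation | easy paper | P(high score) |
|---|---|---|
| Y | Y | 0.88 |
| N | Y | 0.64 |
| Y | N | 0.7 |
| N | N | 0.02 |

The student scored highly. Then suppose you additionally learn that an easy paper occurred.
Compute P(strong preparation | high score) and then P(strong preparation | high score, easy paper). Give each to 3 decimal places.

Enumerate the 4 (strong preparation, easy paper) configurations and weight by the priors:
  P(high score) = 0.02·0.89·0.9 + 0.64·0.89·0.1 + 0.7·0.11·0.9 + 0.88·0.11·0.1
        = 0.016020 + 0.056960 + 0.069300 + 0.009680 = 0.151960
Keeping only the strong preparation-present terms gives 0.078980, so
  P(strong preparation | high score) = 0.078980 / 0.151960 ≈ 0.520

Now condition on the additional information:
Numerator (weight on configurations with strong preparation): 0.88·0.11 = 0.096800
Denominator P(high score | easy paper): 0.64·0.89 + 0.88·0.11 = 0.666400
P(strong preparation | high score, easy paper) = 0.096800/0.666400 ≈ 0.145
This is intercausal reasoning (explaining away): once easy paper accounts for the high score, strong preparation becomes less likely.

P(strong preparation | high score) ≈ 0.520; P(strong preparation | high score, easy paper) ≈ 0.145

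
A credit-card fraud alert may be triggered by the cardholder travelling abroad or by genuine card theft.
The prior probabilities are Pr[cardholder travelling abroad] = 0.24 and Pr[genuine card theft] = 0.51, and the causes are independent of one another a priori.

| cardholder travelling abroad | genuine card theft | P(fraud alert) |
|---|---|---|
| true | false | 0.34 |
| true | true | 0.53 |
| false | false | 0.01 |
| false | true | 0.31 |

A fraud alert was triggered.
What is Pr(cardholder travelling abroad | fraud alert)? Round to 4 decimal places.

Enumerate the 4 (cardholder travelling abroad, genuine card theft) configurations and weight by the priors:
  P(fraud alert) = 0.01*0.76*0.49 + 0.31*0.76*0.51 + 0.34*0.24*0.49 + 0.53*0.24*0.51
        = 0.003724 + 0.120156 + 0.039984 + 0.064872 = 0.228736
Configurations with cardholder travelling abroad contribute 0.104856, so
  P(cardholder travelling abroad | fraud alert) = 0.104856 / 0.228736 ≈ 0.4584

Pr(cardholder travelling abroad | fraud alert) ≈ 0.4584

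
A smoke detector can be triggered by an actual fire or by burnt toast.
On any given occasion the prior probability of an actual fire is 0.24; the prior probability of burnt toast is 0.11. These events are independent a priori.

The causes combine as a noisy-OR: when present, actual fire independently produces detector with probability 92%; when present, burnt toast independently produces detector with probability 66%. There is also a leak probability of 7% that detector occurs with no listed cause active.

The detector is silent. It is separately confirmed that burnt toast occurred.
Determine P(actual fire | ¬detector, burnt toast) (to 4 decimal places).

P(actual fire | ¬detector, burnt toast) ≈ 0.0246

Under noisy-OR, P(detector | causes) = 1 − (1−0.07)·∏(1−qᵢ) over the active causes.
P(¬detector | burnt toast) = 0.3162*0.76 + 0.025296*0.24 = 0.240312 + 0.006071 = 0.246383
Of this, 0.006071 comes from 0.025296*0.24 (the actual fire=true cases).
So P(actual fire | ¬detector, burnt toast) = 0.006071/0.246383 ≈ 0.0246.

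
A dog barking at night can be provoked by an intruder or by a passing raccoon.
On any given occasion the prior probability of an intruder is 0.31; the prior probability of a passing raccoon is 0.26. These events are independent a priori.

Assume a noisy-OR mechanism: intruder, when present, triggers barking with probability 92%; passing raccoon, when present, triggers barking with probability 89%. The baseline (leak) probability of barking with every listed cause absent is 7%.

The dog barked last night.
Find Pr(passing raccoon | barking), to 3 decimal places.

Under noisy-OR, P(barking | causes) = 1 − (1−0.07)·∏(1−qᵢ) over the active causes.
P(barking) = 0.07*0.69*0.74 + 0.8977*0.69*0.26 + 0.9256*0.31*0.74 + 0.991816*0.31*0.26 = 0.035742 + 0.161047 + 0.212333 + 0.079940 = 0.489062
The passing raccoon-present share is 0.161047 + 0.079940 = 0.240987.
P(passing raccoon | barking) = 0.240987 / 0.489062 ≈ 0.493

Pr(passing raccoon | barking) ≈ 0.493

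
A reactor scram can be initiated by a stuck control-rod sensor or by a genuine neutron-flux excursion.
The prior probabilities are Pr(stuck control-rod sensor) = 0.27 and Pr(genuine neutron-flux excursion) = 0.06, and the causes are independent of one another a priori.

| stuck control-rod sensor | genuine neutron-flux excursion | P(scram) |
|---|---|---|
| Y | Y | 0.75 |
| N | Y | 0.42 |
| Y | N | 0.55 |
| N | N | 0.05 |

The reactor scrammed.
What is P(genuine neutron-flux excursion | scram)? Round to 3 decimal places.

P(genuine neutron-flux excursion | scram) ≈ 0.149

By total probability over the 4 (stuck control-rod sensor, genuine neutron-flux excursion) configurations:
  P(scram) = 0.05×0.73×0.94 + 0.42×0.73×0.06 + 0.55×0.27×0.94 + 0.75×0.27×0.06
        = 0.034310 + 0.018396 + 0.139590 + 0.012150 = 0.204446
Configurations with genuine neutron-flux excursion contribute 0.030546, so
  P(genuine neutron-flux excursion | scram) = 0.030546 / 0.204446 ≈ 0.149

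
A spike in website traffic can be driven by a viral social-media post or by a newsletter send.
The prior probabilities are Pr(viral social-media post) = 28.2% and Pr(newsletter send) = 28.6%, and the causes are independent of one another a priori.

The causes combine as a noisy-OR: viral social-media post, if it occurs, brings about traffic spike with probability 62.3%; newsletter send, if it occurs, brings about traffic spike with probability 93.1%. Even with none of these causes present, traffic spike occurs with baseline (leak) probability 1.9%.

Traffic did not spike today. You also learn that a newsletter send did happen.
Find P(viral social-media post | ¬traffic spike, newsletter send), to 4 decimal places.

P(viral social-media post | ¬traffic spike, newsletter send) ≈ 0.1290

Under noisy-OR, P(traffic spike | causes) = 1 − (1−0.019)·∏(1−qᵢ) over the active causes.
Numerator (weight on configurations with viral social-media post): 0.025519·0.282 = 0.007196
Normalizer over all consistent configurations: 0.067689·0.718 + 0.025519·0.282 = 0.055797
Posterior = 0.007196 / 0.055797 ≈ 0.1290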